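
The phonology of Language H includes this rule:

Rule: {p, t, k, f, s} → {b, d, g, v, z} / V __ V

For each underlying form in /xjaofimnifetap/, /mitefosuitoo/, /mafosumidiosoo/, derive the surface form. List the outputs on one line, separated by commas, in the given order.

xjaovimnivedap, midevozuidoo, mavozumidiozoo

/xjaofimnifetap/: /f/ is a voiceless obstruent between vowels /o/ and /i/, so it voices to [v]. /f/ is a voiceless obstruent between vowels /i/ and /e/, so it voices to [v]. /t/ is a voiceless obstruent between vowels /e/ and /a/, so it voices to [d]. → [xjaovimnivedap].
/mitefosuitoo/: /t/ is a voiceless obstruent between vowels /i/ and /e/, so it voices to [d]. /f/ is a voiceless obstruent between vowels /e/ and /o/, so it voices to [v]. /s/ is a voiceless obstruent between vowels /o/ and /u/, so it voices to [z]. /t/ is a voiceless obstruent between vowels /i/ and /o/, so it voices to [d]. → [midevozuidoo].
/mafosumidiosoo/: /f/ is a voiceless obstruent between vowels /a/ and /o/, so it voices to [v]. /s/ is a voiceless obstruent between vowels /o/ and /u/, so it voices to [z]. /s/ is a voiceless obstruent between vowels /o/ and /o/, so it voices to [z]. → [mavozumidiozoo].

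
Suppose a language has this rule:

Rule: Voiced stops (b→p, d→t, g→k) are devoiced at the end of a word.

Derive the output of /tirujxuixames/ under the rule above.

tirujxuixames

No segment of /tirujxuixames/ meets the structural description of the rule, so the form surfaces unchanged.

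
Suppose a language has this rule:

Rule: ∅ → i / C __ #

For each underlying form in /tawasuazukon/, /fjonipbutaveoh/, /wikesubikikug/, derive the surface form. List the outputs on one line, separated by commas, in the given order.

/tawasuazukon/: the form ends in the consonant /n/, so [i] is inserted word-finally. → [tawasuazukoni].
/fjonipbutaveoh/: the form ends in the consonant /h/, so [i] is inserted word-finally. → [fjonipbutaveohi].
/wikesubikikug/: the form ends in the consonant /g/, so [i] is inserted word-finally. → [wikesubikikugi].

tawasuazukoni, fjonipbutaveohi, wikesubikikugi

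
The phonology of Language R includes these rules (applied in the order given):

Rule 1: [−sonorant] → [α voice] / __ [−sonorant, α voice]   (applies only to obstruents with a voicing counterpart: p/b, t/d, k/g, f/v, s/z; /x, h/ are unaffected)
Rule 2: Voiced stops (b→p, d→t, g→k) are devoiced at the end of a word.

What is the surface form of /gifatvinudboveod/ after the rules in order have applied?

gifadvinudboveot

Rule 1 (regressive voicing assimilation): /t/ precedes the voiced obstruent /v/, so it voices to [d] by assimilation. /gifatvinudboveod/ → gifadvinudboveod.
Rule 2 (final devoicing): /d/ is a voiced stop in word-final position, so it devoices to [t]. /gifadvinudboveod/ → gifadvinudboveot.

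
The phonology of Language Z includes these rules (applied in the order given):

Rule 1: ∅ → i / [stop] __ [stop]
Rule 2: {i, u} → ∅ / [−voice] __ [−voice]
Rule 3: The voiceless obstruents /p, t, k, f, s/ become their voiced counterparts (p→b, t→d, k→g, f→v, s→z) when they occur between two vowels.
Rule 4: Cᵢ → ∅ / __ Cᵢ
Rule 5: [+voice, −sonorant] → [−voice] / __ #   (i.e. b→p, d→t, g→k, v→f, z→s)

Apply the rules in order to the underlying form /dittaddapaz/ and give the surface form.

Rule 1 (stop-cluster i-epenthesis): /t/ and /t/ form a stop–stop cluster, so [i] is inserted between them. /d/ and /d/ form a stop–stop cluster, so [i] is inserted between them. /dittaddapaz/ → dititadidapaz.
Rule 2 (high vowel syncope): /i/ is a high vowel flanked by voiceless consonants /t/ and /t/, so it deletes. /dititadidapaz/ → dittadidapaz.
Rule 3 (intervocalic voicing): /p/ is a voiceless obstruent between vowels /a/ and /a/, so it voices to [b]. /dittadidapaz/ → dittadidabaz.
Rule 4 (degemination): /tt/ is a geminate; the first /t/ deletes. /dittadidabaz/ → ditadidabaz.
Rule 5 (final devoicing): /z/ is a voiced obstruent in word-final position, so it devoices to [s]. /ditadidabaz/ → ditadidabas.

ditadidabas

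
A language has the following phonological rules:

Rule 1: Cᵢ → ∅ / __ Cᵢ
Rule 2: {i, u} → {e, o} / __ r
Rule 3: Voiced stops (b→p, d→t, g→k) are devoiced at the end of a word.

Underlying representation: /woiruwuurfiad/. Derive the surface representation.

Rule 1 (degemination): no segment meets the environment; /woiruwuurfiad/ is unchanged.
Rule 2 (pre-rhotic lowering): /i/ is a high vowel immediately before /r/, so it lowers to [e]. /u/ is a high vowel immediately before /r/, so it lowers to [o]. /woiruwuurfiad/ → woeruwuorfiad.
Rule 3 (final devoicing): /d/ is a voiced stop in word-final position, so it devoices to [t]. /woeruwuorfiad/ → woeruwuorfiat.

woeruwuorfiat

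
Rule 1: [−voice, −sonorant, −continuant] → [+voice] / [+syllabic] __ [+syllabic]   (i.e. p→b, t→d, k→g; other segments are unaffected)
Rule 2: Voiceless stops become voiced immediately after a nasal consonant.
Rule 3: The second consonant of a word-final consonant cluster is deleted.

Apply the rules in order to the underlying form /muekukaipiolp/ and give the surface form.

muegugaibiol

Rule 1 (intervocalic voicing): /k/ is a voiceless stop between vowels /e/ and /u/, so it voices to [g]. /k/ is a voiceless stop between vowels /u/ and /a/, so it voices to [g]. /p/ is a voiceless stop between vowels /i/ and /i/, so it voices to [b]. /muekukaipiolp/ → muegugaibiolp.
Rule 2 (post-nasal voicing): no segment meets the environment; /muegugaibiolp/ is unchanged.
Rule 3 (final cluster simplification): /p/ is the second consonant of a word-final cluster /lp/, so it deletes. /muegugaibiolp/ → muegugaibiol.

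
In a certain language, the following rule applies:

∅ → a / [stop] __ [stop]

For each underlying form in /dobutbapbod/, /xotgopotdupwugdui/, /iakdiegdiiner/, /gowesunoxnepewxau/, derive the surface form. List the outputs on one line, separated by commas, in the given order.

/dobutbapbod/: /t/ and /b/ form a stop–stop cluster, so [a] is inserted between them. /p/ and /b/ form a stop–stop cluster, so [a] is inserted between them. → [dobutabapabod].
/xotgopotdupwugdui/: /t/ and /g/ form a stop–stop cluster, so [a] is inserted between them. /t/ and /d/ form a stop–stop cluster, so [a] is inserted between them. /g/ and /d/ form a stop–stop cluster, so [a] is inserted between them. → [xotagopotadupwugadui].
/iakdiegdiiner/: /k/ and /d/ form a stop–stop cluster, so [a] is inserted between them. /g/ and /d/ form a stop–stop cluster, so [a] is inserted between them. → [iakadiegadiiner].
/gowesunoxnepewxau/: the rule's environment is not met; surfaces unchanged as [gowesunoxnepewxau].

dobutabapabod, xotagopotadupwugadui, iakadiegadiiner, gowesunoxnepewxau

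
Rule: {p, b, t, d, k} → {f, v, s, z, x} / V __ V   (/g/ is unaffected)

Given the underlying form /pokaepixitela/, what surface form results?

poxaefixisela

/k/ is a stop between vowels /o/ and /a/, so it spirantizes to the fricative [x].
/p/ is a stop between vowels /e/ and /i/, so it spirantizes to the fricative [f].
/t/ is a stop between vowels /i/ and /e/, so it spirantizes to the fricative [s].
Surface form: [poxaefixisela].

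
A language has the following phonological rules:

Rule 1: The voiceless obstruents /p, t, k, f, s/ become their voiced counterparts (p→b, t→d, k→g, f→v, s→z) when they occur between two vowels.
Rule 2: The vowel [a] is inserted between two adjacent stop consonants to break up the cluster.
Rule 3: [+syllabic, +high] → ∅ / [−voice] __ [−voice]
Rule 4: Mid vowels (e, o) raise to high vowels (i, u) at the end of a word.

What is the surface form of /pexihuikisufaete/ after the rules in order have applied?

pexhuigizuvaedi

Rule 1 (intervocalic voicing): /k/ is a voiceless obstruent between vowels /i/ and /i/, so it voices to [g]. /s/ is a voiceless obstruent between vowels /i/ and /u/, so it voices to [z]. /f/ is a voiceless obstruent between vowels /u/ and /a/, so it voices to [v]. /t/ is a voiceless obstruent between vowels /e/ and /e/, so it voices to [d]. /pexihuikisufaete/ → pexihuigizuvaede.
Rule 2 (stop-cluster a-epenthesis): no segment meets the environment; /pexihuigizuvaede/ is unchanged.
Rule 3 (high vowel syncope): /i/ is a high vowel flanked by voiceless consonants /x/ and /h/, so it deletes. /pexihuigizuvaede/ → pexhuigizuvaede.
Rule 4 (final vowel raising): /e/ is a mid vowel in word-final position, so it raises to [i]. /pexhuigizuvaede/ → pexhuigizuvaedi.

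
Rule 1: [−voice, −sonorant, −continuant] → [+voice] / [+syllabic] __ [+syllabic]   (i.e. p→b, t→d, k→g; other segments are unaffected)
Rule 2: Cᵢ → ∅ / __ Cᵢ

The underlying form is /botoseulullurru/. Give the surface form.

bodoseululuru

Rule 1 (intervocalic voicing): /t/ is a voiceless stop between vowels /o/ and /o/, so it voices to [d]. /botoseulullurru/ → bodoseulullurru.
Rule 2 (degemination): /ll/ is a geminate; the first /l/ deletes. /rr/ is a geminate; the first /r/ deletes. /bodoseulullurru/ → bodoseululuru.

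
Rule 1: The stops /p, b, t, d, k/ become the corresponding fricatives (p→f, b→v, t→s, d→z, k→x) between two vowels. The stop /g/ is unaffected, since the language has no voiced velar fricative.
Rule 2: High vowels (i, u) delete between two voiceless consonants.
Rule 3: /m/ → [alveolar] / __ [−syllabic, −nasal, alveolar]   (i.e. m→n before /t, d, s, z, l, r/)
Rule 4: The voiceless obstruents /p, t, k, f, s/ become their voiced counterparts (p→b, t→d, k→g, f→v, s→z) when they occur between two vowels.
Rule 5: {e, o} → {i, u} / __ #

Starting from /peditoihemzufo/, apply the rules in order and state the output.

pezizoihenzuvu

Rule 1 (intervocalic spirantization): /d/ is a stop between vowels /e/ and /i/, so it spirantizes to the fricative [z]. /t/ is a stop between vowels /i/ and /o/, so it spirantizes to the fricative [s]. /peditoihemzufo/ → pezisoihemzufo.
Rule 2 (high vowel syncope): no segment meets the environment; /pezisoihemzufo/ is unchanged.
Rule 3 (nasal place assimilation): /m/ precedes the alveolar consonant /z/, so it assimilates in place to [n]. /pezisoihemzufo/ → pezisoihenzufo.
Rule 4 (intervocalic voicing): /s/ is a voiceless obstruent between vowels /i/ and /o/, so it voices to [z]. /f/ is a voiceless obstruent between vowels /u/ and /o/, so it voices to [v]. /pezisoihenzufo/ → pezizoihenzuvo.
Rule 5 (final vowel raising): /o/ is a mid vowel in word-final position, so it raises to [u]. /pezizoihenzuvo/ → pezizoihenzuvu.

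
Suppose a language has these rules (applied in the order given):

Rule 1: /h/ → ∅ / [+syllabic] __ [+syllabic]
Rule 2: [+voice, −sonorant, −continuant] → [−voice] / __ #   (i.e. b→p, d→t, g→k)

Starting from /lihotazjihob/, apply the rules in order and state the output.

liotazjiop

Rule 1 (intervocalic h-deletion): /h/ occurs between vowels /i/ and /o/, so it deletes. /h/ occurs between vowels /i/ and /o/, so it deletes. /lihotazjihob/ → liotazjiob.
Rule 2 (final devoicing): /b/ is a voiced stop in word-final position, so it devoices to [p]. /liotazjiob/ → liotazjiop.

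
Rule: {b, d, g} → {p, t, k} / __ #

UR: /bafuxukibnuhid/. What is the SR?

/d/ is a voiced stop in word-final position, so it devoices to [t].
Surface form: [bafuxukibnuhit].

bafuxukibnuhit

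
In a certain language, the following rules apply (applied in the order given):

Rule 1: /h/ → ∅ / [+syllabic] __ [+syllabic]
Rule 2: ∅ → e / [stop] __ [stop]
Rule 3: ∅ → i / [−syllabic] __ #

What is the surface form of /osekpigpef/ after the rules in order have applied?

Rule 1 (intervocalic h-deletion): no segment meets the environment; /osekpigpef/ is unchanged.
Rule 2 (stop-cluster e-epenthesis): /k/ and /p/ form a stop–stop cluster, so [e] is inserted between them. /g/ and /p/ form a stop–stop cluster, so [e] is inserted between them. /osekpigpef/ → osekepigepef.
Rule 3 (final i-epenthesis): the form ends in the consonant /f/, so [i] is inserted word-finally. /osekepigepef/ → osekepigepefi.

osekepigepefi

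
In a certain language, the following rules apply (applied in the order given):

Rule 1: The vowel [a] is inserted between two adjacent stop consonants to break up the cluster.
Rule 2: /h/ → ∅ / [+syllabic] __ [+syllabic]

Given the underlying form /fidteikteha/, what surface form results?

Rule 1 (stop-cluster a-epenthesis): /d/ and /t/ form a stop–stop cluster, so [a] is inserted between them. /k/ and /t/ form a stop–stop cluster, so [a] is inserted between them. /fidteikteha/ → fidateikateha.
Rule 2 (intervocalic h-deletion): /h/ occurs between vowels /e/ and /a/, so it deletes. /fidateikateha/ → fidateikatea.

fidateikatea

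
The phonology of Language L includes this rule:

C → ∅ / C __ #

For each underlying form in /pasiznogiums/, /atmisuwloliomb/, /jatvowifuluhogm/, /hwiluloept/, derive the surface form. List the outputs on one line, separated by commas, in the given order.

/pasiznogiums/: /s/ is the second consonant of a word-final cluster /ms/, so it deletes. → [pasiznogium].
/atmisuwloliomb/: /b/ is the second consonant of a word-final cluster /mb/, so it deletes. → [atmisuwloliom].
/jatvowifuluhogm/: /m/ is the second consonant of a word-final cluster /gm/, so it deletes. → [jatvowifuluhog].
/hwiluloept/: /t/ is the second consonant of a word-final cluster /pt/, so it deletes. → [hwiluloep].

pasiznogium, atmisuwloliom, jatvowifuluhog, hwiluloep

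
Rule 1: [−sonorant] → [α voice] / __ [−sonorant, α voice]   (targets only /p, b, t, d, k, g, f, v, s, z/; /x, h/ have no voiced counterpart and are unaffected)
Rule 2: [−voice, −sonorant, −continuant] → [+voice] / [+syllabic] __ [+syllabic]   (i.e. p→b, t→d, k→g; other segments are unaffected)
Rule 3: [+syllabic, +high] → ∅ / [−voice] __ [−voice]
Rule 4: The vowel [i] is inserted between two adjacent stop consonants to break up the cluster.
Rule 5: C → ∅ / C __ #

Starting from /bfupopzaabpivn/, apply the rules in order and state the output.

pfubobzaapipiv

Rule 1 (regressive voicing assimilation): /b/ precedes the voiceless obstruent /f/, so it devoices to [p] by assimilation. /p/ precedes the voiced obstruent /z/, so it voices to [b] by assimilation. /b/ precedes the voiceless obstruent /p/, so it devoices to [p] by assimilation. /bfupopzaabpivn/ → pfupobzaappivn.
Rule 2 (intervocalic voicing): /p/ is a voiceless stop between vowels /u/ and /o/, so it voices to [b]. /pfupobzaappivn/ → pfubobzaappivn.
Rule 3 (high vowel syncope): no segment meets the environment; /pfubobzaappivn/ is unchanged.
Rule 4 (stop-cluster i-epenthesis): /p/ and /p/ form a stop–stop cluster, so [i] is inserted between them. /pfubobzaappivn/ → pfubobzaapipivn.
Rule 5 (final cluster simplification): /n/ is the second consonant of a word-final cluster /vn/, so it deletes. /pfubobzaapipivn/ → pfubobzaapipiv.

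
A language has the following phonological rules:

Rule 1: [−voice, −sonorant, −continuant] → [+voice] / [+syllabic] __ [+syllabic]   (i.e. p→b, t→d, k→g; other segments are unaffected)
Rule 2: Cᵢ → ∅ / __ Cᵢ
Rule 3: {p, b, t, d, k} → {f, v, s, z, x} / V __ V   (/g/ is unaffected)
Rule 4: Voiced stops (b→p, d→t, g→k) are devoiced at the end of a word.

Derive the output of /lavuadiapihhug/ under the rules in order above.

lavuaziavihuk

Rule 1 (intervocalic voicing): /p/ is a voiceless stop between vowels /a/ and /i/, so it voices to [b]. /lavuadiapihhug/ → lavuadiabihhug.
Rule 2 (degemination): /hh/ is a geminate; the first /h/ deletes. /lavuadiabihhug/ → lavuadiabihug.
Rule 3 (intervocalic spirantization): /d/ is a stop between vowels /a/ and /i/, so it spirantizes to the fricative [z]. /b/ is a stop between vowels /a/ and /i/, so it spirantizes to the fricative [v]. /lavuadiabihug/ → lavuaziavihug.
Rule 4 (final devoicing): /g/ is a voiced stop in word-final position, so it devoices to [k]. /lavuaziavihug/ → lavuaziavihuk.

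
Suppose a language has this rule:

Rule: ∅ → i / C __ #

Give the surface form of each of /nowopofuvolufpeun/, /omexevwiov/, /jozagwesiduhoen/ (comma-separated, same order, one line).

/nowopofuvolufpeun/: the form ends in the consonant /n/, so [i] is inserted word-finally. → [nowopofuvolufpeuni].
/omexevwiov/: the form ends in the consonant /v/, so [i] is inserted word-finally. → [omexevwiovi].
/jozagwesiduhoen/: the form ends in the consonant /n/, so [i] is inserted word-finally. → [jozagwesiduhoeni].

nowopofuvolufpeuni, omexevwiovi, jozagwesiduhoeni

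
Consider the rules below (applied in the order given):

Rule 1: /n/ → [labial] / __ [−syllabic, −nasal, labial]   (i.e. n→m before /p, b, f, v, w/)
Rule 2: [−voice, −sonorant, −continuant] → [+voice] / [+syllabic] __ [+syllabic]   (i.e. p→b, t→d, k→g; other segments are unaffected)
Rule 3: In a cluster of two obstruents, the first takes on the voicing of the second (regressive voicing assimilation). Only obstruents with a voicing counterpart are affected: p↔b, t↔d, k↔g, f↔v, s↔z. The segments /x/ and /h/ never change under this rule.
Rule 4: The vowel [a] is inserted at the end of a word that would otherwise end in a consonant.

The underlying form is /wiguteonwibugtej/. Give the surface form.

Rule 1 (nasal place assimilation): /n/ precedes the labial consonant /w/, so it assimilates in place to [m]. /wiguteonwibugtej/ → wiguteomwibugtej.
Rule 2 (intervocalic voicing): /t/ is a voiceless stop between vowels /u/ and /e/, so it voices to [d]. /wiguteomwibugtej/ → wigudeomwibugtej.
Rule 3 (regressive voicing assimilation): /g/ precedes the voiceless obstruent /t/, so it devoices to [k] by assimilation. /wigudeomwibugtej/ → wigudeomwibuktej.
Rule 4 (final a-epenthesis): the form ends in the consonant /j/, so [a] is inserted word-finally. /wigudeomwibuktej/ → wigudeomwibukteja.

wigudeomwibukteja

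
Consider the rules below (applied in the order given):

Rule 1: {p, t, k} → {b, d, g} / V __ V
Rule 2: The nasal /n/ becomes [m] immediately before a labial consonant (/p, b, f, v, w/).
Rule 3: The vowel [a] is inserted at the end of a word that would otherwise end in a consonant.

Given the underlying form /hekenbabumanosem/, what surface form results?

hegembabumanosema

Rule 1 (intervocalic voicing): /k/ is a voiceless stop between vowels /e/ and /e/, so it voices to [g]. /hekenbabumanosem/ → hegenbabumanosem.
Rule 2 (nasal place assimilation): /n/ precedes the labial consonant /b/, so it assimilates in place to [m]. /hegenbabumanosem/ → hegembabumanosem.
Rule 3 (final a-epenthesis): the form ends in the consonant /m/, so [a] is inserted word-finally. /hegembabumanosem/ → hegembabumanosema.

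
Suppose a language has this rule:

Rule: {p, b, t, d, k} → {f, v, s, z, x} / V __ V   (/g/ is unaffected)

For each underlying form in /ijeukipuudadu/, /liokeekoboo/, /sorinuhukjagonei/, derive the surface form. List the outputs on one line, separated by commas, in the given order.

ijeuxifuuzazu, lioxeexovoo, sorinuhukjagonei

/ijeukipuudadu/: /k/ is a stop between vowels /u/ and /i/, so it spirantizes to the fricative [x]. /p/ is a stop between vowels /i/ and /u/, so it spirantizes to the fricative [f]. /d/ is a stop between vowels /u/ and /a/, so it spirantizes to the fricative [z]. /d/ is a stop between vowels /a/ and /u/, so it spirantizes to the fricative [z]. → [ijeuxifuuzazu].
/liokeekoboo/: /k/ is a stop between vowels /o/ and /e/, so it spirantizes to the fricative [x]. /k/ is a stop between vowels /e/ and /o/, so it spirantizes to the fricative [x]. /b/ is a stop between vowels /o/ and /o/, so it spirantizes to the fricative [v]. → [lioxeexovoo].
/sorinuhukjagonei/: the rule's environment is not met; surfaces unchanged as [sorinuhukjagonei].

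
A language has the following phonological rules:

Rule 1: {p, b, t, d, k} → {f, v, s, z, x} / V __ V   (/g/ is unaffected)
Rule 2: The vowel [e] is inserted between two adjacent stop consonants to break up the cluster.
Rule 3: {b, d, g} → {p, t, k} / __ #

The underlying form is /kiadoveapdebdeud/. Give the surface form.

kiazoveapedebedeut

Rule 1 (intervocalic spirantization): /d/ is a stop between vowels /a/ and /o/, so it spirantizes to the fricative [z]. /kiadoveapdebdeud/ → kiazoveapdebdeud.
Rule 2 (stop-cluster e-epenthesis): /p/ and /d/ form a stop–stop cluster, so [e] is inserted between them. /b/ and /d/ form a stop–stop cluster, so [e] is inserted between them. /kiazoveapdebdeud/ → kiazoveapedebedeud.
Rule 3 (final devoicing): /d/ is a voiced stop in word-final position, so it devoices to [t]. /kiazoveapedebedeud/ → kiazoveapedebedeut.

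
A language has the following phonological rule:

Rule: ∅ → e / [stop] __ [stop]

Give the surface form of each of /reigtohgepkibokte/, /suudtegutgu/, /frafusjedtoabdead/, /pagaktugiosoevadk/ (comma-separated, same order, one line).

/reigtohgepkibokte/: /g/ and /t/ form a stop–stop cluster, so [e] is inserted between them. /p/ and /k/ form a stop–stop cluster, so [e] is inserted between them. /k/ and /t/ form a stop–stop cluster, so [e] is inserted between them. → [reigetohgepekibokete].
/suudtegutgu/: /d/ and /t/ form a stop–stop cluster, so [e] is inserted between them. /t/ and /g/ form a stop–stop cluster, so [e] is inserted between them. → [suudetegutegu].
/frafusjedtoabdead/: /d/ and /t/ form a stop–stop cluster, so [e] is inserted between them. /b/ and /d/ form a stop–stop cluster, so [e] is inserted between them. → [frafusjedetoabedead].
/pagaktugiosoevadk/: /k/ and /t/ form a stop–stop cluster, so [e] is inserted between them. /d/ and /k/ form a stop–stop cluster, so [e] is inserted between them. → [pagaketugiosoevadek].

reigetohgepekibokete, suudetegutegu, frafusjedetoabedead, pagaketugiosoevadek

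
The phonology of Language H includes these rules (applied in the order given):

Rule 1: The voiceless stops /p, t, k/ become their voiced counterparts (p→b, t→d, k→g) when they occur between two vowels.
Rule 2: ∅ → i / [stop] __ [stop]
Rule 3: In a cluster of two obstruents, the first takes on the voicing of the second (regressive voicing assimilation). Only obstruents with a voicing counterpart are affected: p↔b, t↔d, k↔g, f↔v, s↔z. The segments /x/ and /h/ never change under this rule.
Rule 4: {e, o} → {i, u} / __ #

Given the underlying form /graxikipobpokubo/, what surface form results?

graxigibobipogubu

Rule 1 (intervocalic voicing): /k/ is a voiceless stop between vowels /i/ and /i/, so it voices to [g]. /p/ is a voiceless stop between vowels /i/ and /o/, so it voices to [b]. /k/ is a voiceless stop between vowels /o/ and /u/, so it voices to [g]. /graxikipobpokubo/ → graxigibobpogubo.
Rule 2 (stop-cluster i-epenthesis): /b/ and /p/ form a stop–stop cluster, so [i] is inserted between them. /graxigibobpogubo/ → graxigibobipogubo.
Rule 3 (regressive voicing assimilation): no segment meets the environment; /graxigibobipogubo/ is unchanged.
Rule 4 (final vowel raising): /o/ is a mid vowel in word-final position, so it raises to [u]. /graxigibobipogubo/ → graxigibobipogubu.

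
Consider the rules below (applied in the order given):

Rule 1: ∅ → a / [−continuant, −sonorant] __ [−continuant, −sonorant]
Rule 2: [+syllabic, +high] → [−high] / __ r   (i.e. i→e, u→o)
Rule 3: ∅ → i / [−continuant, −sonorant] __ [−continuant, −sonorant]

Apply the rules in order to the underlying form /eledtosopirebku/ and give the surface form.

eledatosoperebaku

Rule 1 (stop-cluster a-epenthesis): /d/ and /t/ form a stop–stop cluster, so [a] is inserted between them. /b/ and /k/ form a stop–stop cluster, so [a] is inserted between them. /eledtosopirebku/ → eledatosopirebaku.
Rule 2 (pre-rhotic lowering): /i/ is a high vowel immediately before /r/, so it lowers to [e]. /eledatosopirebaku/ → eledatosoperebaku.
Rule 3 (stop-cluster i-epenthesis): no segment meets the environment; /eledatosoperebaku/ is unchanged.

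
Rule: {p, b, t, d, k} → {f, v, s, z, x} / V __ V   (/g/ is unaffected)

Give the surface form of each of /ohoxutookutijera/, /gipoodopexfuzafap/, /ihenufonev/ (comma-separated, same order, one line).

ohoxusooxusijera, gifoozofexfuzafap, ihenufonev

/ohoxutookutijera/: /t/ is a stop between vowels /u/ and /o/, so it spirantizes to the fricative [s]. /k/ is a stop between vowels /o/ and /u/, so it spirantizes to the fricative [x]. /t/ is a stop between vowels /u/ and /i/, so it spirantizes to the fricative [s]. → [ohoxusooxusijera].
/gipoodopexfuzafap/: /p/ is a stop between vowels /i/ and /o/, so it spirantizes to the fricative [f]. /d/ is a stop between vowels /o/ and /o/, so it spirantizes to the fricative [z]. /p/ is a stop between vowels /o/ and /e/, so it spirantizes to the fricative [f]. → [gifoozofexfuzafap].
/ihenufonev/: the rule's environment is not met; surfaces unchanged as [ihenufonev].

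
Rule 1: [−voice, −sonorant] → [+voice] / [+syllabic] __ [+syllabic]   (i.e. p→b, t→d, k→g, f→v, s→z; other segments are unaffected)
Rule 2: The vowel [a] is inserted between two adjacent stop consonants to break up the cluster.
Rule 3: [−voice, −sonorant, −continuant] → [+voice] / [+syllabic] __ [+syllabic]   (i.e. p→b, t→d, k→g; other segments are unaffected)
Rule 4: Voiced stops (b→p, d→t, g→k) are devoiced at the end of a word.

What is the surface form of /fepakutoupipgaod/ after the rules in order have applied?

febagudoubibagaot

Rule 1 (intervocalic voicing): /p/ is a voiceless obstruent between vowels /e/ and /a/, so it voices to [b]. /k/ is a voiceless obstruent between vowels /a/ and /u/, so it voices to [g]. /t/ is a voiceless obstruent between vowels /u/ and /o/, so it voices to [d]. /p/ is a voiceless obstruent between vowels /u/ and /i/, so it voices to [b]. /fepakutoupipgaod/ → febagudoubipgaod.
Rule 2 (stop-cluster a-epenthesis): /p/ and /g/ form a stop–stop cluster, so [a] is inserted between them. /febagudoubipgaod/ → febagudoubipagaod.
Rule 3 (intervocalic voicing): /p/ is a voiceless stop between vowels /i/ and /a/, so it voices to [b]. /febagudoubipagaod/ → febagudoubibagaod.
Rule 4 (final devoicing): /d/ is a voiced stop in word-final position, so it devoices to [t]. /febagudoubibagaod/ → febagudoubibagaot.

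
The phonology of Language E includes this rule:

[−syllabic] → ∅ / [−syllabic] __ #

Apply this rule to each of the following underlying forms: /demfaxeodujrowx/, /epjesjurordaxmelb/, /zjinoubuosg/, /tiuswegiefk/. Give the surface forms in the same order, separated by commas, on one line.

demfaxeodujrow, epjesjurordaxmel, zjinoubuos, tiuswegief

/demfaxeodujrowx/: /x/ is the second consonant of a word-final cluster /wx/, so it deletes. → [demfaxeodujrow].
/epjesjurordaxmelb/: /b/ is the second consonant of a word-final cluster /lb/, so it deletes. → [epjesjurordaxmel].
/zjinoubuosg/: /g/ is the second consonant of a word-final cluster /sg/, so it deletes. → [zjinoubuos].
/tiuswegiefk/: /k/ is the second consonant of a word-final cluster /fk/, so it deletes. → [tiuswegief].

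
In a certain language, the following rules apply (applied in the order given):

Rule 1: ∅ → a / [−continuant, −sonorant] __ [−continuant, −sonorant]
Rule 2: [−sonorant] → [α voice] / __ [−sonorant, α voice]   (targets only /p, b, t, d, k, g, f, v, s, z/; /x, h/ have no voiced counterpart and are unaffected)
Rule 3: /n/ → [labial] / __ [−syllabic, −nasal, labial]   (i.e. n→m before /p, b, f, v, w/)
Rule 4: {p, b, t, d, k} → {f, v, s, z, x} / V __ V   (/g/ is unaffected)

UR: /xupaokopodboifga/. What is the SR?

Rule 1 (stop-cluster a-epenthesis): /d/ and /b/ form a stop–stop cluster, so [a] is inserted between them. /xupaokopodboifga/ → xupaokopodaboifga.
Rule 2 (regressive voicing assimilation): /f/ precedes the voiced obstruent /g/, so it voices to [v] by assimilation. /xupaokopodaboifga/ → xupaokopodaboivga.
Rule 3 (nasal place assimilation): no segment meets the environment; /xupaokopodaboivga/ is unchanged.
Rule 4 (intervocalic spirantization): /p/ is a stop between vowels /u/ and /a/, so it spirantizes to the fricative [f]. /k/ is a stop between vowels /o/ and /o/, so it spirantizes to the fricative [x]. /p/ is a stop between vowels /o/ and /o/, so it spirantizes to the fricative [f]. /d/ is a stop between vowels /o/ and /a/, so it spirantizes to the fricative [z]. /b/ is a stop between vowels /a/ and /o/, so it spirantizes to the fricative [v]. /xupaokopodaboivga/ → xufaoxofozavoivga.

xufaoxofozavoivga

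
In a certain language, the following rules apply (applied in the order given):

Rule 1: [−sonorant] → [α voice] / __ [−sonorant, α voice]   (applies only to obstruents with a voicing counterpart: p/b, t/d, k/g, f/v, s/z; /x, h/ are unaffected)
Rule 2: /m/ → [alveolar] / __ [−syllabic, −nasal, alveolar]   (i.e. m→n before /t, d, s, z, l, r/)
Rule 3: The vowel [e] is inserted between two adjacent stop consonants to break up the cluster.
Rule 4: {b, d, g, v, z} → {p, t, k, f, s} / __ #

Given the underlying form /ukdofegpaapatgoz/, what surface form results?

ugedofekepaapadegos

Rule 1 (regressive voicing assimilation): /k/ precedes the voiced obstruent /d/, so it voices to [g] by assimilation. /g/ precedes the voiceless obstruent /p/, so it devoices to [k] by assimilation. /t/ precedes the voiced obstruent /g/, so it voices to [d] by assimilation. /ukdofegpaapatgoz/ → ugdofekpaapadgoz.
Rule 2 (nasal place assimilation): no segment meets the environment; /ugdofekpaapadgoz/ is unchanged.
Rule 3 (stop-cluster e-epenthesis): /g/ and /d/ form a stop–stop cluster, so [e] is inserted between them. /k/ and /p/ form a stop–stop cluster, so [e] is inserted between them. /d/ and /g/ form a stop–stop cluster, so [e] is inserted between them. /ugdofekpaapadgoz/ → ugedofekepaapadegoz.
Rule 4 (final devoicing): /z/ is a voiced obstruent in word-final position, so it devoices to [s]. /ugedofekepaapadegoz/ → ugedofekepaapadegos.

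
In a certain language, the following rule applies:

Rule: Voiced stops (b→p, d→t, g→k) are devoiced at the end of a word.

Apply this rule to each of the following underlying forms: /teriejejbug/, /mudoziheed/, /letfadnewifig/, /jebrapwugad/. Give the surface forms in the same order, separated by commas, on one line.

/teriejejbug/: /g/ is a voiced stop in word-final position, so it devoices to [k]. → [teriejejbuk].
/mudoziheed/: /d/ is a voiced stop in word-final position, so it devoices to [t]. → [mudoziheet].
/letfadnewifig/: /g/ is a voiced stop in word-final position, so it devoices to [k]. → [letfadnewifik].
/jebrapwugad/: /d/ is a voiced stop in word-final position, so it devoices to [t]. → [jebrapwugat].

teriejejbuk, mudoziheet, letfadnewifik, jebrapwugat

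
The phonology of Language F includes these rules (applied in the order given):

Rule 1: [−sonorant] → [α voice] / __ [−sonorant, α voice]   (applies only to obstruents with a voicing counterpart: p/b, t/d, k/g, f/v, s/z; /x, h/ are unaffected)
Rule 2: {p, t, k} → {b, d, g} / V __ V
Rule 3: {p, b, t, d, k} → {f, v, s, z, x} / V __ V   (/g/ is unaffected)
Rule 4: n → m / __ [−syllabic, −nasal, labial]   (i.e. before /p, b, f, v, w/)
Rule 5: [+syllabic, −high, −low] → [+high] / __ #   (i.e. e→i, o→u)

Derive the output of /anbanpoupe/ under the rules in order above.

ambampouvi

Rule 1 (regressive voicing assimilation): no segment meets the environment; /anbanpoupe/ is unchanged.
Rule 2 (intervocalic voicing): /p/ is a voiceless stop between vowels /u/ and /e/, so it voices to [b]. /anbanpoupe/ → anbanpoube.
Rule 3 (intervocalic spirantization): /b/ is a stop between vowels /u/ and /e/, so it spirantizes to the fricative [v]. /anbanpoube/ → anbanpouve.
Rule 4 (nasal place assimilation): /n/ precedes the labial consonant /b/, so it assimilates in place to [m]. /n/ precedes the labial consonant /p/, so it assimilates in place to [m]. /anbanpouve/ → ambampouve.
Rule 5 (final vowel raising): /e/ is a mid vowel in word-final position, so it raises to [i]. /ambampouve/ → ambampouvi.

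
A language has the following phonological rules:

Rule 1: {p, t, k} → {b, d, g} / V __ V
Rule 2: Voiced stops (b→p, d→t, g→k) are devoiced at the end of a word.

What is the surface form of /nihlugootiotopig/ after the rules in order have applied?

nihlugoodiodobik

Rule 1 (intervocalic voicing): /t/ is a voiceless stop between vowels /o/ and /i/, so it voices to [d]. /t/ is a voiceless stop between vowels /o/ and /o/, so it voices to [d]. /p/ is a voiceless stop between vowels /o/ and /i/, so it voices to [b]. /nihlugootiotopig/ → nihlugoodiodobig.
Rule 2 (final devoicing): /g/ is a voiced stop in word-final position, so it devoices to [k]. /nihlugoodiodobig/ → nihlugoodiodobik.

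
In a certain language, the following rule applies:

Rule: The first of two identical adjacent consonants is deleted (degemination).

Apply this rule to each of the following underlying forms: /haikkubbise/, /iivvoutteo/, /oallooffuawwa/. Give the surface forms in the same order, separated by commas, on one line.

/haikkubbise/: /kk/ is a geminate; the first /k/ deletes. /bb/ is a geminate; the first /b/ deletes. → [haikubise].
/iivvoutteo/: /vv/ is a geminate; the first /v/ deletes. /tt/ is a geminate; the first /t/ deletes. → [iivouteo].
/oallooffuawwa/: /ll/ is a geminate; the first /l/ deletes. /ff/ is a geminate; the first /f/ deletes. /ww/ is a geminate; the first /w/ deletes. → [oaloofuawa].

haikubise, iivouteo, oaloofuawa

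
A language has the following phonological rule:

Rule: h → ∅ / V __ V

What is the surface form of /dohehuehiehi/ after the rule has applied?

/h/ occurs between vowels /o/ and /e/, so it deletes.
/h/ occurs between vowels /e/ and /u/, so it deletes.
/h/ occurs between vowels /e/ and /i/, so it deletes.
/h/ occurs between vowels /e/ and /i/, so it deletes.
Surface form: [doeueiei].

doeueiei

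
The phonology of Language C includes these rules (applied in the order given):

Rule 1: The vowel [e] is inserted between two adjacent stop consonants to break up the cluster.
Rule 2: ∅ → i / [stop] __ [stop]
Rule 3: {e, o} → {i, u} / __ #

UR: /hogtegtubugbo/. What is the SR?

Rule 1 (stop-cluster e-epenthesis): /g/ and /t/ form a stop–stop cluster, so [e] is inserted between them. /g/ and /t/ form a stop–stop cluster, so [e] is inserted between them. /g/ and /b/ form a stop–stop cluster, so [e] is inserted between them. /hogtegtubugbo/ → hogetegetubugebo.
Rule 2 (stop-cluster i-epenthesis): no segment meets the environment; /hogetegetubugebo/ is unchanged.
Rule 3 (final vowel raising): /o/ is a mid vowel in word-final position, so it raises to [u]. /hogetegetubugebo/ → hogetegetubugebu.

hogetegetubugebu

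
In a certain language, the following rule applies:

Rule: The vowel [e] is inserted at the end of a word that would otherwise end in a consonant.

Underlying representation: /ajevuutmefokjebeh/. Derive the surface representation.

ajevuutmefokjebehe

the form ends in the consonant /h/, so [e] is inserted word-finally.
Surface form: [ajevuutmefokjebehe].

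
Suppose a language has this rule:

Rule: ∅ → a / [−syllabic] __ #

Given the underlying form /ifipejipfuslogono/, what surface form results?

No segment of /ifipejipfuslogono/ meets the structural description of the rule, so the form surfaces unchanged.

ifipejipfuslogono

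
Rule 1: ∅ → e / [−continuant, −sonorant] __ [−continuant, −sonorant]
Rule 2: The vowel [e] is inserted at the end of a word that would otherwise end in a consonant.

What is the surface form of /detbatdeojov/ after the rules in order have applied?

detebatedeojove

Rule 1 (stop-cluster e-epenthesis): /t/ and /b/ form a stop–stop cluster, so [e] is inserted between them. /t/ and /d/ form a stop–stop cluster, so [e] is inserted between them. /detbatdeojov/ → detebatedeojov.
Rule 2 (final e-epenthesis): the form ends in the consonant /v/, so [e] is inserted word-finally. /detebatedeojov/ → detebatedeojove.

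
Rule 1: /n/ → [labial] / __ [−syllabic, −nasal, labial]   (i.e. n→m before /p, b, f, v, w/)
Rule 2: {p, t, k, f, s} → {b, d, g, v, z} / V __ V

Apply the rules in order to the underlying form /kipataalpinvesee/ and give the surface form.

Rule 1 (nasal place assimilation): /n/ precedes the labial consonant /v/, so it assimilates in place to [m]. /kipataalpinvesee/ → kipataalpimvesee.
Rule 2 (intervocalic voicing): /p/ is a voiceless obstruent between vowels /i/ and /a/, so it voices to [b]. /t/ is a voiceless obstruent between vowels /a/ and /a/, so it voices to [d]. /s/ is a voiceless obstruent between vowels /e/ and /e/, so it voices to [z]. /kipataalpimvesee/ → kibadaalpimvezee.

kibadaalpimvezee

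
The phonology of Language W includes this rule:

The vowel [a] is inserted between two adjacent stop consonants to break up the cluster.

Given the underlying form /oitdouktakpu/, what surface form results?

/t/ and /d/ form a stop–stop cluster, so [a] is inserted between them.
/k/ and /t/ form a stop–stop cluster, so [a] is inserted between them.
/k/ and /p/ form a stop–stop cluster, so [a] is inserted between them.
Surface form: [oitadoukatakapu].

oitadoukatakapu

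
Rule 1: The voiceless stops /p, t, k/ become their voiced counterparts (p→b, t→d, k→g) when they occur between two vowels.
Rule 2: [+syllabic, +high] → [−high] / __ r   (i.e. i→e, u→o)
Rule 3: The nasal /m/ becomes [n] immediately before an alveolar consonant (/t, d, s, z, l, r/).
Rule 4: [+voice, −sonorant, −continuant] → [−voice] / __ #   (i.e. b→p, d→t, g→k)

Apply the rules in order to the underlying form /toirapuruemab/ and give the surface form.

Rule 1 (intervocalic voicing): /p/ is a voiceless stop between vowels /a/ and /u/, so it voices to [b]. /toirapuruemab/ → toiraburuemab.
Rule 2 (pre-rhotic lowering): /i/ is a high vowel immediately before /r/, so it lowers to [e]. /u/ is a high vowel immediately before /r/, so it lowers to [o]. /toiraburuemab/ → toeraboruemab.
Rule 3 (nasal place assimilation): no segment meets the environment; /toeraboruemab/ is unchanged.
Rule 4 (final devoicing): /b/ is a voiced stop in word-final position, so it devoices to [p]. /toeraboruemab/ → toeraboruemap.

toeraboruemap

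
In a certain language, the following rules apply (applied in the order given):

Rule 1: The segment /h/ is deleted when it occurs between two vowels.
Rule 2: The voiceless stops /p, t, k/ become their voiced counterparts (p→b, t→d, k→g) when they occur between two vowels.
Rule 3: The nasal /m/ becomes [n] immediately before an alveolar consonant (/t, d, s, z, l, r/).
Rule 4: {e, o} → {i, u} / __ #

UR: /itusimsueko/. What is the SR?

Rule 1 (intervocalic h-deletion): no segment meets the environment; /itusimsueko/ is unchanged.
Rule 2 (intervocalic voicing): /t/ is a voiceless stop between vowels /i/ and /u/, so it voices to [d]. /k/ is a voiceless stop between vowels /e/ and /o/, so it voices to [g]. /itusimsueko/ → idusimsuego.
Rule 3 (nasal place assimilation): /m/ precedes the alveolar consonant /s/, so it assimilates in place to [n]. /idusimsuego/ → idusinsuego.
Rule 4 (final vowel raising): /o/ is a mid vowel in word-final position, so it raises to [u]. /idusinsuego/ → idusinsuegu.

idusinsuegu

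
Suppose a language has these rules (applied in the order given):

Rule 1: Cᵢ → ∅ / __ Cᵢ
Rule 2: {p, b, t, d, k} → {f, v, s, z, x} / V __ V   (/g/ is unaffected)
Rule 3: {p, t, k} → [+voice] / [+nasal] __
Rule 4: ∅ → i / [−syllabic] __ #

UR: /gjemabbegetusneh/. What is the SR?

gjemavegesusnehi

Rule 1 (degemination): /bb/ is a geminate; the first /b/ deletes. /gjemabbegetusneh/ → gjemabegetusneh.
Rule 2 (intervocalic spirantization): /b/ is a stop between vowels /a/ and /e/, so it spirantizes to the fricative [v]. /t/ is a stop between vowels /e/ and /u/, so it spirantizes to the fricative [s]. /gjemabegetusneh/ → gjemavegesusneh.
Rule 3 (post-nasal voicing): no segment meets the environment; /gjemavegesusneh/ is unchanged.
Rule 4 (final i-epenthesis): the form ends in the consonant /h/, so [i] is inserted word-finally. /gjemavegesusneh/ → gjemavegesusnehi.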